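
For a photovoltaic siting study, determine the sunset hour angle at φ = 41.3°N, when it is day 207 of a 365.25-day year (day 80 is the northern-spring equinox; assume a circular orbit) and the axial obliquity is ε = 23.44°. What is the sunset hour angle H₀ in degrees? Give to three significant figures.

H₀ = 108°

Solar longitude: λ_s = 360° × (207 − 80)/365.25 = 125.175°.
sin δ = sin 23.44° × sin 125.175° = 0.32515, so δ = +18.975°.
cos H₀ = −tan φ · tan δ = −tan(+41.3°) × tan(+18.975°) = -0.3021, so H₀ = 1.8777 rad = 107.58°.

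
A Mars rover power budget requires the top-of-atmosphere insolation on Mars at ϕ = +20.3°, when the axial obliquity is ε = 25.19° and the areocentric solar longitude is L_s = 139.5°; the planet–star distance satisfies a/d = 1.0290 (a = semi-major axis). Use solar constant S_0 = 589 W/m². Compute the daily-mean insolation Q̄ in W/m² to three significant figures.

sin δ = sin 25.19° × sin 139.5° = 0.27642, so δ = +16.047°.
cos h₀ = −tan(+20.3°) tan(+16.047°) = -0.1064, h₀ = 1.6774 rad.
Bracket: h₀ sin ϕ sin δ + cos ϕ cos δ sin h₀ = 1.6774×0.34694×0.27642 + 0.93789×0.96104×0.99432 = 0.160865 + 0.896230 = 1.057095.
Inverse-square distance factor (a/d)² = 1.0290² = 1.058841.
Q̄ = (S_0/π) × 1.058841 × [bracket] = (589/π) × 1.058841 × 1.057095 = 209.9 W/m².

Q̄ ≈ 210 W/m²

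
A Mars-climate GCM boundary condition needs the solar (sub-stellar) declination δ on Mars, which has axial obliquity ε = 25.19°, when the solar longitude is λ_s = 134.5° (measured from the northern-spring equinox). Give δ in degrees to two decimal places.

sin δ = sin ε · sin λ_s = sin 25.19° × sin 134.5° = 0.303575.
δ = arcsin(0.303575) = +17.67°.

δ = +17.67°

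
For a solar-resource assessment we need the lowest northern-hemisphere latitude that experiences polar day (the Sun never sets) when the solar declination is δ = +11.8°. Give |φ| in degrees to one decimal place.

|φ| = 78.2°

Polar day requires cos H₀ = −tan φ tan δ ≤ −1, i.e. tan φ tan δ ≥ 1.
The boundary is |tan φ| · |tan δ| = 1, so |φ| = 90° − |δ| = 90° − 11.8° = 78.2° in the northern hemisphere.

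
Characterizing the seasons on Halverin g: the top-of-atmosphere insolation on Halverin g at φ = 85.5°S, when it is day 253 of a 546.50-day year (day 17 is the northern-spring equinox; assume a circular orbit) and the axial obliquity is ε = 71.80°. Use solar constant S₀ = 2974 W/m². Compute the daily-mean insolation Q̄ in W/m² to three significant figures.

Solar longitude: λ_s = 360° × (253 − 17)/546.50 = 155.462°.
sin δ = sin 71.80° × sin 155.462° = 0.39452, so δ = +23.236°.
cos H₀ = −tan(-85.5°) tan(+23.236°) = 5.4553 ≥ 1 ⇒ polar night, H₀ = 0 and Q̄ = 0.

Q̄ ≈ 0.00 W/m²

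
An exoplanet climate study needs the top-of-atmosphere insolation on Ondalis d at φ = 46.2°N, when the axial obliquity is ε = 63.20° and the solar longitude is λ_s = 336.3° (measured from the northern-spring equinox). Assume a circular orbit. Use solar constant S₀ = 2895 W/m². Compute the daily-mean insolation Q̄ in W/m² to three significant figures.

Q̄ ≈ 269 W/m²

Solar declination: sin δ = sin ε · sin λ_s = sin 63.20° × sin 336.3° = -0.35877, so δ = -21.025°.
cos H₀ = −tan(+46.2°) tan(-21.025°) = 0.4008, H₀ = 1.1584 rad.
Bracket: H₀ sin φ sin δ + cos φ cos δ sin H₀ = 1.1584×0.72176×-0.35877 + 0.69214×0.93342×0.91616 = -0.299963 + 0.591892 = 0.291929.
Q̄ = (S₀/π) × [bracket] = (2895/π) × 0.291929 = 269.0 W/m².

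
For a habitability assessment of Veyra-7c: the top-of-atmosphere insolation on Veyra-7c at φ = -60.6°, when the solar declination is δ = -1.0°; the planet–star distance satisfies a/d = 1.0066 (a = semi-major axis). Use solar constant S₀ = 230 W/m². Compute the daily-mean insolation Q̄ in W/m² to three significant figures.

Q̄ ≈ 38.2 W/m²

cos H₀ = −tan(-60.6°) tan(-1.000°) = -0.0310, H₀ = 1.6018 rad.
Bracket: H₀ sin φ sin δ + cos φ cos δ sin H₀ = 1.6018×-0.87121×-0.01745 + 0.49090×0.99985×0.99952 = 0.024352 + 0.490591 = 0.514943.
Inverse-square distance factor (a/d)² = 1.0066² = 1.013244.
Q̄ = (S₀/π) × 1.013244 × [bracket] = (230/π) × 1.013244 × 0.514943 = 38.20 W/m².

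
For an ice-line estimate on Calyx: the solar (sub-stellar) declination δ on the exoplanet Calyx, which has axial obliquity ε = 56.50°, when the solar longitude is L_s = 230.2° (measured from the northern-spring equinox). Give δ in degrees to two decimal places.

sin δ = sin ε · sin L_s = sin 56.50° × sin 230.2° = -0.640661.
δ = arcsin(-0.640661) = -39.84°.

δ = -39.84°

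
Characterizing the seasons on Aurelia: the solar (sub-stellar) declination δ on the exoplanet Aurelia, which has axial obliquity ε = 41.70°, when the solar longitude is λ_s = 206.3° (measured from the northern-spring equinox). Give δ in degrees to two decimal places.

sin δ = sin ε · sin λ_s = sin 41.70° × sin 206.3° = -0.294744.
δ = arcsin(-0.294744) = -17.14°.

δ = -17.14°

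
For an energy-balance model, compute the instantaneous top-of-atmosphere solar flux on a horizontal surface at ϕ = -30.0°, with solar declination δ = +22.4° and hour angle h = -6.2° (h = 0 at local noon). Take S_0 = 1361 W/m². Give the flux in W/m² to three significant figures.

cos θ_z = sin ϕ sin δ + cos ϕ cos δ cos h = -0.190535 + 0.795997 = 0.605462.
Flux = S_0 · cos θ_z = 1361 × 0.605462 = 824.0 W/m².

824 W/m²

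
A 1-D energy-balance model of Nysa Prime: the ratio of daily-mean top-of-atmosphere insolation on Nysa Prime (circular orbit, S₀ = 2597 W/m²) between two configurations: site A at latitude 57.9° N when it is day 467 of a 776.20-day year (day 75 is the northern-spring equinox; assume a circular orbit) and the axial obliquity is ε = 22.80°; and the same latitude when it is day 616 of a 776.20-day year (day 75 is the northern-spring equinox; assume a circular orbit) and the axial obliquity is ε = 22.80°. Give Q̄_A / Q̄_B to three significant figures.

— Configuration A (φ=+57.9°):
Solar longitude: λ_s = 360° × (467 − 75)/776.20 = 181.809°.
sin δ = sin 22.80° × sin 181.809° = -0.01223, so δ = -0.701°.
cos H₀ = −tan(+57.9°) tan(-0.701°) = 0.0195, H₀ = 1.5513 rad.
Bracket: H₀ sin φ sin δ + cos φ cos δ sin H₀ = 1.5513×0.84712×-0.01223 + 0.53140×0.99993×0.99981 = -0.016072 + 0.531262 = 0.515190.
Q̄ = (S₀/π) × [bracket] = (2597/π) × 0.515190 = 425.88 W/m².
— Configuration B (φ=+57.9°):
Solar longitude: λ_s = 360° × (616 − 75)/776.20 = 250.915°.
sin δ = sin 22.80° × sin 250.915° = -0.36621, so δ = -21.482°.
cos H₀ = −tan(+57.9°) tan(-21.482°) = 0.6274, H₀ = 0.8926 rad.
Bracket: H₀ sin φ sin δ + cos φ cos δ sin H₀ = 0.8926×0.84712×-0.36621 + 0.53140×0.93053×0.77871 = -0.276906 + 0.385059 = 0.108153.
Q̄ = (S₀/π) × [bracket] = (2597/π) × 0.108153 = 89.405 W/m².
Ratio Q̄_A / Q̄_B = 425.88 / 89.405 = 4.763.

Q̄_A / Q̄_B ≈ 4.76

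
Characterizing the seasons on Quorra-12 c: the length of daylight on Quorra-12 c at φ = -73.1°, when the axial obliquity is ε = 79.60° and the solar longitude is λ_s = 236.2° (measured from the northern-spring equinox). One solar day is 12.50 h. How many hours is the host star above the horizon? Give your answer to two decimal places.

12.50 h

Solar declination: sin δ = sin ε · sin λ_s = sin 79.60° × sin 236.2° = -0.81733, so δ = -54.819°.
Sunrise equation: cos H₀ = −tan φ · tan δ = -4.6691 ≤ −1, so the host star never sets (polar day) and H₀ = π.
Daylight = 2H₀/(2π) × 12.50 h = (3.1416/π) × 12.50 = 12.50 h.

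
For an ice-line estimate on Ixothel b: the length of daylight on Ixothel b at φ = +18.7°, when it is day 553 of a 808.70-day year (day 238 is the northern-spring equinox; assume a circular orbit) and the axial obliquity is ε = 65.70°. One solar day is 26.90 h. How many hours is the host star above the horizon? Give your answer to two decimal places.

15.55 h

Solar longitude: λ_s = 360° × (553 − 238)/808.70 = 140.225°.
sin δ = sin 65.70° × sin 140.225° = 0.58309, so δ = +35.668°.
cos H₀ = −tan φ · tan δ = −tan(+18.7°) × tan(+35.668°) = -0.2429, so H₀ = 1.8162 rad = 104.06°.
Daylight = 2H₀/(2π) × 26.90 h = (1.8162/π) × 26.90 = 15.55 h.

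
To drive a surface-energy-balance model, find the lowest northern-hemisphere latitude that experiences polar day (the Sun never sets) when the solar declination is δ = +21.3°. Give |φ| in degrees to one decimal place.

Polar day requires cos H₀ = −tan φ tan δ ≤ −1, i.e. tan φ tan δ ≥ 1.
The boundary is |tan φ| · |tan δ| = 1, so |φ| = 90° − |δ| = 90° − 21.3° = 68.7° in the northern hemisphere.

|φ| = 68.7°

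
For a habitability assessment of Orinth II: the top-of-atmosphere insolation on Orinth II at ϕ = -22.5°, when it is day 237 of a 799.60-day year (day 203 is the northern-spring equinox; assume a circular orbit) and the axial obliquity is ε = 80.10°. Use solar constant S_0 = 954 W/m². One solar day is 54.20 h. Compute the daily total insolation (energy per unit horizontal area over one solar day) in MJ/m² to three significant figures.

Solar longitude: L_s = 360° × (237 − 203)/799.60 = 15.308°.
sin δ = sin 80.10° × sin 15.308° = 0.26007, so δ = +15.074°.
cos h₀ = −tan(-22.5°) tan(+15.074°) = 0.1116, h₀ = 1.4590 rad.
Bracket: h₀ sin ϕ sin δ + cos ϕ cos δ sin h₀ = 1.4590×-0.38268×0.26007 + 0.92388×0.96559×0.99376 = -0.145205 + 0.886523 = 0.741318.
Q̄ = (S_0/π) × [bracket] = (954/π) × 0.741318 = 225.11 W/m².
Daily total = Q̄ × 54.20 h × 3600 s/h = 225.11 × 54.20 × 3600 / 10⁶ = 43.92 MJ/m².

43.9 MJ/m²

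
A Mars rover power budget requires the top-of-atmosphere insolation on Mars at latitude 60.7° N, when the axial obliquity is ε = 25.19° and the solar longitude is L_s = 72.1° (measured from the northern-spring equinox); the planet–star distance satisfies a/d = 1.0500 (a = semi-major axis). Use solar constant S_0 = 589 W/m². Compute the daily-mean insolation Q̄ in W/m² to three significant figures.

Q̄ ≈ 238 W/m²

Solar declination: sin δ = sin ε · sin L_s = sin 25.19° × sin 72.1° = 0.40502, so δ = +23.892°.
cos h₀ = −tan(+60.7°) tan(+23.892°) = -0.7894, h₀ = 2.4806 rad.
Bracket: h₀ sin ϕ sin δ + cos ϕ cos δ sin h₀ = 2.4806×0.87207×0.40502 + 0.48938×0.91431×0.61391 = 0.876162 + 0.274691 = 1.150853.
Inverse-square distance factor (a/d)² = 1.0500² = 1.102500.
Q̄ = (S_0/π) × 1.102500 × [bracket] = (589/π) × 1.102500 × 1.150853 = 237.9 W/m².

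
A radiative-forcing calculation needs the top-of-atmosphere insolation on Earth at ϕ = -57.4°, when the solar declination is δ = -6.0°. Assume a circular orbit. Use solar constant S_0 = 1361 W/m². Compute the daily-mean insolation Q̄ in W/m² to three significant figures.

cos h₀ = −tan(-57.4°) tan(-6.000°) = -0.1643, h₀ = 1.7359 rad.
Bracket: h₀ sin ϕ sin δ + cos ϕ cos δ sin h₀ = 1.7359×-0.84245×-0.10453 + 0.53877×0.99452×0.98640 = 0.152866 + 0.528530 = 0.681396.
Q̄ = (S_0/π) × [bracket] = (1361/π) × 0.681396 = 295.2 W/m².

Q̄ ≈ 295 W/m²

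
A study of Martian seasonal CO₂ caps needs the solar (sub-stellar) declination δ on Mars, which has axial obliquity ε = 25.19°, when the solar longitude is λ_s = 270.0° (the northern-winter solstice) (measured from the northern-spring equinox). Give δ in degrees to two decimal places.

δ = -25.19°

sin δ = sin ε · sin λ_s = sin 25.19° × sin 270.0° = -0.425621.
δ = arcsin(-0.425621) = -25.19°.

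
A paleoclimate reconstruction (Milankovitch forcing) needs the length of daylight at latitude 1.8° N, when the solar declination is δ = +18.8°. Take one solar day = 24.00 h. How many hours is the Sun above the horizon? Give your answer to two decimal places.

12.08 h

cos H₀ = −tan φ · tan δ = −tan(+1.8°) × tan(+18.800°) = -0.0107, so H₀ = 1.5815 rad = 90.61°.
Daylight = 2H₀/(2π) × 24.00 h = (1.5815/π) × 24.00 = 12.08 h.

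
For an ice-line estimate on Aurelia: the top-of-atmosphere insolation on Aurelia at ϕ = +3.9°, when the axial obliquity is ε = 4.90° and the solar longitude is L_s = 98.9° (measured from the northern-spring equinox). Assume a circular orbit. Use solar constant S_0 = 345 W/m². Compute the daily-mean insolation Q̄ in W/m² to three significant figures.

Solar declination: sin δ = sin ε · sin L_s = sin 4.90° × sin 98.9° = 0.08439, so δ = +4.841°.
cos h₀ = −tan(+3.9°) tan(+4.841°) = -0.0058, h₀ = 1.5766 rad.
Bracket: h₀ sin ϕ sin δ + cos ϕ cos δ sin h₀ = 1.5766×0.06802×0.08439 + 0.99768×0.99643×0.99998 = 0.009050 + 0.994098 = 1.003148.
Q̄ = (S_0/π) × [bracket] = (345/π) × 1.003148 = 110.2 W/m².

Q̄ ≈ 110 W/m²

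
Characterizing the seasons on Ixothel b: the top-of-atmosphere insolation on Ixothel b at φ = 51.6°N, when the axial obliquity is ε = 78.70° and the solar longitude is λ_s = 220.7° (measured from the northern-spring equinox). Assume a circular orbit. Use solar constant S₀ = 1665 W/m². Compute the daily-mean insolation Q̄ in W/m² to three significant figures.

Solar declination: sin δ = sin ε · sin λ_s = sin 78.70° × sin 220.7° = -0.63946, so δ = -39.751°.
cos H₀ = −tan(+51.6°) tan(-39.751°) = 1.0494 ≥ 1 ⇒ polar night, H₀ = 0 and Q̄ = 0.

Q̄ ≈ 0.00 W/m²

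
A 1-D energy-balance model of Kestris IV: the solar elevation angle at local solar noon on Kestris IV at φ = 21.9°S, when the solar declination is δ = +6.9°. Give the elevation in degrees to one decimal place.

At local noon the hour angle is zero, so the zenith angle equals |φ − δ| = |-21.9° − (+6.900°)| = 28.800°.
Elevation = 90° − 28.800° = 61.2°.

61.2°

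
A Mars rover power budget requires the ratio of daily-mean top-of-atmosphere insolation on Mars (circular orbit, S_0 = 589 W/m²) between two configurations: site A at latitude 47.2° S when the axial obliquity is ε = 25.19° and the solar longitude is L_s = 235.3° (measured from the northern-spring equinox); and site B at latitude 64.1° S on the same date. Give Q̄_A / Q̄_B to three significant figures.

— Configuration A (ϕ=-47.2°):
Solar declination: sin δ = sin ε · sin L_s = sin 25.19° × sin 235.3° = -0.34992, so δ = -20.483°.
cos h₀ = −tan(-47.2°) tan(-20.483°) = -0.4034, h₀ = 1.9860 rad.
Bracket: h₀ sin ϕ sin δ + cos ϕ cos δ sin h₀ = 1.9860×-0.73373×-0.34992 + 0.67944×0.93678×0.91503 = 0.509899 + 0.582404 = 1.092303.
Q̄ = (S_0/π) × [bracket] = (589/π) × 1.092303 = 204.79 W/m².
— Configuration B (ϕ=-64.1°):
cos h₀ = −tan(-64.1°) tan(-20.483°) = -0.7693, h₀ = 2.4485 rad.
Bracket: h₀ sin ϕ sin δ + cos ϕ cos δ sin h₀ = 2.4485×-0.89956×-0.34992 + 0.43680×0.93678×0.63892 = 0.770724 + 0.261437 = 1.032161.
Q̄ = (S_0/π) × [bracket] = (589/π) × 1.032161 = 193.51 W/m².
Ratio Q̄_A / Q̄_B = 204.79 / 193.51 = 1.058.

Q̄_A / Q̄_B ≈ 1.06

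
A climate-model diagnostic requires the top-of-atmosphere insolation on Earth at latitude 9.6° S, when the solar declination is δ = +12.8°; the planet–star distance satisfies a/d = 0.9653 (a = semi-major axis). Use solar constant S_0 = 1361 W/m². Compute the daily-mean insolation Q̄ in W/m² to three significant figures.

Q̄ ≈ 365 W/m²

cos h₀ = −tan(-9.6°) tan(+12.800°) = 0.0384, h₀ = 1.5324 rad.
Bracket: h₀ sin ϕ sin δ + cos ϕ cos δ sin h₀ = 1.5324×-0.16677×0.22155 + 0.98600×0.97515×0.99926 = -0.056619 + 0.960786 = 0.904167.
Inverse-square distance factor (a/d)² = 0.9653² = 0.931804.
Q̄ = (S_0/π) × 0.931804 × [bracket] = (1361/π) × 0.931804 × 0.904167 = 365.0 W/m².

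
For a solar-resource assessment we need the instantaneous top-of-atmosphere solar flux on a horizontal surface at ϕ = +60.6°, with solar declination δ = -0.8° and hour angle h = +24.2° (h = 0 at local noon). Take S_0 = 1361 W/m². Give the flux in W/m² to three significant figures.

cos θ_z = sin ϕ sin δ + cos ϕ cos δ cos h = -0.012164 + 0.447720 = 0.435556.
Flux = S_0 · cos θ_z = 1361 × 0.435556 = 592.8 W/m².

593 W/m²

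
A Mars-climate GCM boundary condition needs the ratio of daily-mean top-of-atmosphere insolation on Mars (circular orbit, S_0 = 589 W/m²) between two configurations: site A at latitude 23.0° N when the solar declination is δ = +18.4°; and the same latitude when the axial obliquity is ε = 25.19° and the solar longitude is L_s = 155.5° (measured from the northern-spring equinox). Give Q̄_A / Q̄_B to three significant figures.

— Configuration A (ϕ=+23.0°):
cos h₀ = −tan(+23.0°) tan(+18.400°) = -0.1412, h₀ = 1.7125 rad.
Bracket: h₀ sin ϕ sin δ + cos ϕ cos δ sin h₀ = 1.7125×0.39073×0.31565 + 0.92050×0.94888×0.98998 = 0.211209 + 0.864692 = 1.075901.
Q̄ = (S_0/π) × [bracket] = (589/π) × 1.075901 = 201.71 W/m².
— Configuration B (ϕ=+23.0°):
Solar declination: sin δ = sin ε · sin L_s = sin 25.19° × sin 155.5° = 0.17650, so δ = +10.166°.
cos h₀ = −tan(+23.0°) tan(+10.166°) = -0.0761, h₀ = 1.6470 rad.
Bracket: h₀ sin ϕ sin δ + cos ϕ cos δ sin h₀ = 1.6470×0.39073×0.17650 + 0.92050×0.98430×0.99710 = 0.113583 + 0.903421 = 1.017004.
Q̄ = (S_0/π) × [bracket] = (589/π) × 1.017004 = 190.67 W/m².
Ratio Q̄_A / Q̄_B = 201.71 / 190.67 = 1.058.

Q̄_A / Q̄_B ≈ 1.06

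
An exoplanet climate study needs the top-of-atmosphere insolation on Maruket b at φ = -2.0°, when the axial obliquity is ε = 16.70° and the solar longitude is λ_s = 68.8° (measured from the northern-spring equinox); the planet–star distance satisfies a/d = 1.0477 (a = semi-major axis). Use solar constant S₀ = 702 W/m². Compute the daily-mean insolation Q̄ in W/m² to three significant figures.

Q̄ ≈ 233 W/m²

Solar declination: sin δ = sin ε · sin λ_s = sin 16.70° × sin 68.8° = 0.26791, so δ = +15.540°.
cos H₀ = −tan(-2.0°) tan(+15.540°) = 0.0097, H₀ = 1.5611 rad.
Bracket: H₀ sin φ sin δ + cos φ cos δ sin H₀ = 1.5611×-0.03490×0.26791 + 0.99939×0.96344×0.99995 = -0.014596 + 0.962804 = 0.948208.
Inverse-square distance factor (a/d)² = 1.0477² = 1.097675.
Q̄ = (S₀/π) × 1.097675 × [bracket] = (702/π) × 1.097675 × 0.948208 = 232.6 W/m².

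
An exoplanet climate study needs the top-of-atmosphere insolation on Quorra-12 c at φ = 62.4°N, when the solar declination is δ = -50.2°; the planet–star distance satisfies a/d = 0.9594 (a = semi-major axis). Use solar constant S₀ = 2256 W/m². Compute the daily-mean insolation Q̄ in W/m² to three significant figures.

cos H₀ = −tan(+62.4°) tan(-50.200°) = 2.2958 ≥ 1 ⇒ polar night, H₀ = 0 and Q̄ = 0.
Inverse-square distance factor (a/d)² = 0.9594² = 0.920448.

Q̄ ≈ 0.00 W/m²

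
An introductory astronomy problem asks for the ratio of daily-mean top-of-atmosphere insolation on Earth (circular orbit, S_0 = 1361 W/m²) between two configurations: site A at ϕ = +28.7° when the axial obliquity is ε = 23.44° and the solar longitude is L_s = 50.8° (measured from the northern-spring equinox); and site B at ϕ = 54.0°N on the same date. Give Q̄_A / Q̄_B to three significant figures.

— Configuration A (ϕ=+28.7°):
Solar declination: sin δ = sin ε · sin L_s = sin 23.44° × sin 50.8° = 0.30826, so δ = +17.955°.
cos h₀ = −tan(+28.7°) tan(+17.955°) = -0.1774, h₀ = 1.7491 rad.
Bracket: h₀ sin ϕ sin δ + cos ϕ cos δ sin h₀ = 1.7491×0.48022×0.30826 + 0.87715×0.95130×0.98414 = 0.258924 + 0.821199 = 1.080123.
Q̄ = (S_0/π) × [bracket] = (1361/π) × 1.080123 = 467.93 W/m².
— Configuration B (ϕ=+54.0°):
cos h₀ = −tan(+54.0°) tan(+17.955°) = -0.4460, h₀ = 2.0331 rad.
Bracket: h₀ sin ϕ sin δ + cos ϕ cos δ sin h₀ = 2.0331×0.80902×0.30826 + 0.58779×0.95130×0.89503 = 0.507032 + 0.500469 = 1.007501.
Q̄ = (S_0/π) × [bracket] = (1361/π) × 1.007501 = 436.47 W/m².
Ratio Q̄_A / Q̄_B = 467.93 / 436.47 = 1.072.

Q̄_A / Q̄_B ≈ 1.07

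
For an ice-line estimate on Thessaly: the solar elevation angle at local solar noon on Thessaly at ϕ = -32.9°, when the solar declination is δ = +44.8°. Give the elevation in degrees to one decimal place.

At local noon the hour angle is zero, so the zenith angle equals |ϕ − δ| = |-32.9° − (+44.800°)| = 77.700°.
Elevation = 90° − 77.700° = 12.3°.

12.3°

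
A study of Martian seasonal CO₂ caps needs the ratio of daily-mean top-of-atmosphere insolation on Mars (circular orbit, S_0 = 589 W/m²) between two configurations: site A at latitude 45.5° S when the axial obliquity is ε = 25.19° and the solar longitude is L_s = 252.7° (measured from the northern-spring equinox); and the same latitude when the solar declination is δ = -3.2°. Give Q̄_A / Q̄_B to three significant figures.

— Configuration A (ϕ=-45.5°):
Solar declination: sin δ = sin ε · sin L_s = sin 25.19° × sin 252.7° = -0.40637, so δ = -23.977°.
cos h₀ = −tan(-45.5°) tan(-23.977°) = -0.4526, h₀ = 2.0404 rad.
Bracket: h₀ sin ϕ sin δ + cos ϕ cos δ sin h₀ = 2.0404×-0.71325×-0.40637 + 0.70091×0.91371×0.89173 = 0.591396 + 0.571089 = 1.162485.
Q̄ = (S_0/π) × [bracket] = (589/π) × 1.162485 = 217.95 W/m².
— Configuration B (ϕ=-45.5°):
cos h₀ = −tan(-45.5°) tan(-3.200°) = -0.0569, h₀ = 1.6277 rad.
Bracket: h₀ sin ϕ sin δ + cos ϕ cos δ sin h₀ = 1.6277×-0.71325×-0.05582 + 0.70091×0.99844×0.99838 = 0.064805 + 0.698683 = 0.763488.
Q̄ = (S_0/π) × [bracket] = (589/π) × 0.763488 = 143.14 W/m².
Ratio Q̄_A / Q̄_B = 217.95 / 143.14 = 1.523.

Q̄_A / Q̄_B ≈ 1.52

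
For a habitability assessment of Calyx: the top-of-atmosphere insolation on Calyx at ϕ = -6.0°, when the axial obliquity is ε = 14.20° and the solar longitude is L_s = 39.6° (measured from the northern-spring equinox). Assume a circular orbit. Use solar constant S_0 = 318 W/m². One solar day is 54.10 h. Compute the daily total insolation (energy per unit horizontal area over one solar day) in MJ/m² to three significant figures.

18.9 MJ/m²

Solar declination: sin δ = sin ε · sin L_s = sin 14.20° × sin 39.6° = 0.15636, so δ = +8.996°.
cos h₀ = −tan(-6.0°) tan(+8.996°) = 0.0166, h₀ = 1.5542 rad.
Bracket: h₀ sin ϕ sin δ + cos ϕ cos δ sin h₀ = 1.5542×-0.10453×0.15636 + 0.99452×0.98770×0.99986 = -0.025402 + 0.982150 = 0.956748.
Q̄ = (S_0/π) × [bracket] = (318/π) × 0.956748 = 96.844 W/m².
Daily total = Q̄ × 54.10 h × 3600 s/h = 96.844 × 54.10 × 3600 / 10⁶ = 18.86 MJ/m².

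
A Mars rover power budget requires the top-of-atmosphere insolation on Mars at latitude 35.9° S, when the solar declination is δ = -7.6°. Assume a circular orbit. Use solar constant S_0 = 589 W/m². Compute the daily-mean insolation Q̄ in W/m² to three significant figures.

Q̄ ≈ 174 W/m²

cos h₀ = −tan(-35.9°) tan(-7.600°) = -0.0966, h₀ = 1.6675 rad.
Bracket: h₀ sin ϕ sin δ + cos ϕ cos δ sin h₀ = 1.6675×-0.58637×-0.13226 + 0.81004×0.99122×0.99532 = 0.129320 + 0.799170 = 0.928490.
Q̄ = (S_0/π) × [bracket] = (589/π) × 0.928490 = 174.1 W/m².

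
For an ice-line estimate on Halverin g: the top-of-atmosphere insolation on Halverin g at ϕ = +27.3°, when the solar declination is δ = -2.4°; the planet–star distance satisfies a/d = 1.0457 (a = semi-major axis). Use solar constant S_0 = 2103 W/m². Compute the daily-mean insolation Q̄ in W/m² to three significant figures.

Q̄ ≈ 628 W/m²

cos h₀ = −tan(+27.3°) tan(-2.400°) = 0.0216, h₀ = 1.5492 rad.
Bracket: h₀ sin ϕ sin δ + cos ϕ cos δ sin h₀ = 1.5492×0.45865×-0.04188 + 0.88862×0.99912×0.99977 = -0.029757 + 0.887634 = 0.857877.
Inverse-square distance factor (a/d)² = 1.0457² = 1.093488.
Q̄ = (S_0/π) × 1.093488 × [bracket] = (2103/π) × 1.093488 × 0.857877 = 628.0 W/m².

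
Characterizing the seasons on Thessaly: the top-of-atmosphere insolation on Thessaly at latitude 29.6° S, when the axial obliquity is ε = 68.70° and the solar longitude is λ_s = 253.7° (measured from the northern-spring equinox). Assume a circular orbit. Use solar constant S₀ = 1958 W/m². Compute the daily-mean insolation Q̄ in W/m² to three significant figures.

Solar declination: sin δ = sin ε · sin λ_s = sin 68.70° × sin 253.7° = -0.89424, so δ = -63.411°.
cos H₀ = −tan(-29.6°) tan(-63.411°) = -1.1350 ≤ −1 ⇒ polar day, H₀ = π.
Bracket: H₀ sin φ sin δ + cos φ cos δ sin H₀ = 3.1416×-0.49394×-0.89424 + 0.86949×0.44758×0.00000 = 1.387648 + 0.000000 = 1.387648.
Q̄ = (S₀/π) × [bracket] = (1958/π) × 1.387648 = 864.9 W/m².

Q̄ ≈ 865 W/m²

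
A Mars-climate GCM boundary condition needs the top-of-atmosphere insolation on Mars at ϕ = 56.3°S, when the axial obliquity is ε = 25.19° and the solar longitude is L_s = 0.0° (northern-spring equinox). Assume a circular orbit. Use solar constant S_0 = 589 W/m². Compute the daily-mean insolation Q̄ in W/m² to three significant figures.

Solar declination: sin δ = sin ε · sin L_s = sin 25.19° × sin 0.0° = 0.00000, so δ = +0.000°.
cos h₀ = −tan(-56.3°) tan(+0.000°) = 0.0000, h₀ = 1.5708 rad.
Bracket: h₀ sin ϕ sin δ + cos ϕ cos δ sin h₀ = 1.5708×-0.83195×0.00000 + 0.55484×1.00000×1.00000 = -0.000000 + 0.554840 = 0.554840.
Q̄ = (S_0/π) × [bracket] = (589/π) × 0.554840 = 104.0 W/m².

Q̄ ≈ 104 W/m²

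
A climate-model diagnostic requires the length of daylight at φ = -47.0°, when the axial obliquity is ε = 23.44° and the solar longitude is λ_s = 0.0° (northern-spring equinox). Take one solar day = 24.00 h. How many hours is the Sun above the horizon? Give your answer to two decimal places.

12.00 h

Solar declination: sin δ = sin ε · sin λ_s = sin 23.44° × sin 0.0° = 0.00000, so δ = +0.000°.
cos H₀ = −tan φ · tan δ = −tan(-47.0°) × tan(+0.000°) = 0.0000, so H₀ = 1.5708 rad = 90.00°.
Daylight = 2H₀/(2π) × 24.00 h = (1.5708/π) × 24.00 = 12.00 h.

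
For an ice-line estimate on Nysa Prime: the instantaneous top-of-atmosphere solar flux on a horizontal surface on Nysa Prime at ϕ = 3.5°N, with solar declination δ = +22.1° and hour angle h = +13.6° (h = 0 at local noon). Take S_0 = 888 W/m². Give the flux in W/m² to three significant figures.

cos θ_z = sin ϕ sin δ + cos ϕ cos δ cos h = 0.022968 + 0.898870 = 0.921838.
Flux = S_0 · cos θ_z = 888 × 0.921838 = 818.6 W/m².

819 W/m²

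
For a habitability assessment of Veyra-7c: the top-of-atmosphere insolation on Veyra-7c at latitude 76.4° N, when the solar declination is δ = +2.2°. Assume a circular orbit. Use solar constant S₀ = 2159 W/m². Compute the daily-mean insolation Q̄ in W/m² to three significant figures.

Q̄ ≈ 204 W/m²

cos H₀ = −tan(+76.4°) tan(+2.200°) = -0.1588, H₀ = 1.7303 rad.
Bracket: H₀ sin φ sin δ + cos φ cos δ sin H₀ = 1.7303×0.97196×0.03839 + 0.23514×0.99926×0.98731 = 0.064564 + 0.231984 = 0.296548.
Q̄ = (S₀/π) × [bracket] = (2159/π) × 0.296548 = 203.8 W/m².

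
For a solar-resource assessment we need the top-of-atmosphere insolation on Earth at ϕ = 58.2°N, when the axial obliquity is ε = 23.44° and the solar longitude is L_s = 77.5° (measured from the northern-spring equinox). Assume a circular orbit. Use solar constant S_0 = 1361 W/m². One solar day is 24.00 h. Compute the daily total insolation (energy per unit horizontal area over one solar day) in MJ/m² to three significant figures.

Solar declination: sin δ = sin ε · sin L_s = sin 23.44° × sin 77.5° = 0.38836, so δ = +22.852°.
cos h₀ = −tan(+58.2°) tan(+22.852°) = -0.6797, h₀ = 2.3182 rad.
Bracket: h₀ sin ϕ sin δ + cos ϕ cos δ sin h₀ = 2.3182×0.84989×0.38836 + 0.52696×0.92151×0.73348 = 0.765153 + 0.356177 = 1.121330.
Q̄ = (S_0/π) × [bracket] = (1361/π) × 1.121330 = 485.78 W/m².
Daily total = Q̄ × 24.00 h × 3600 s/h = 485.78 × 24.00 × 3600 / 10⁶ = 41.97 MJ/m².

42.0 MJ/m²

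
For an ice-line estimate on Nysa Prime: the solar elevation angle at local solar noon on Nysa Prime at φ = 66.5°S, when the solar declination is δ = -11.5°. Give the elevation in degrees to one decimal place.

35.0°

At local noon the hour angle is zero, so the zenith angle equals |φ − δ| = |-66.5° − (-11.500°)| = 55.000°.
Elevation = 90° − 55.000° = 35.0°.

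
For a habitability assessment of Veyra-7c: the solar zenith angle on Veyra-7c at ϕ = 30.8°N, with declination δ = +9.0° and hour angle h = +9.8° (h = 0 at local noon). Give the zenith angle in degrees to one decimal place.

cos θ_z = sin ϕ sin δ + cos ϕ cos δ cos h = 0.080101 + 0.836005 = 0.916106.
θ_z = arccos(0.916106) = 23.6°.

θ_z = 23.6°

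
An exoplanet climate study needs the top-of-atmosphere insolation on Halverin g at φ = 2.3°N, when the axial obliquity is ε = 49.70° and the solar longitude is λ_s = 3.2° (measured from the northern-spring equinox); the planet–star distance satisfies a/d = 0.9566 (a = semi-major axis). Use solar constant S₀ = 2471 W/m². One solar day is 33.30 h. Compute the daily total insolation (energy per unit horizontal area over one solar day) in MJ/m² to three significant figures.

Solar declination: sin δ = sin ε · sin λ_s = sin 49.70° × sin 3.2° = 0.04257, so δ = +2.440°.
cos H₀ = −tan(+2.3°) tan(+2.440°) = -0.0017, H₀ = 1.5725 rad.
Bracket: H₀ sin φ sin δ + cos φ cos δ sin H₀ = 1.5725×0.04013×0.04257 + 0.99919×0.99909×1.00000 = 0.002686 + 0.998281 = 1.000967.
Inverse-square distance factor (a/d)² = 0.9566² = 0.915084.
Q̄ = (S₀/π) × 0.915084 × [bracket] = (2471/π) × 0.915084 × 1.000967 = 720.45 W/m².
Daily total = Q̄ × 33.30 h × 3600 s/h = 720.45 × 33.30 × 3600 / 10⁶ = 86.37 MJ/m².

86.4 MJ/m²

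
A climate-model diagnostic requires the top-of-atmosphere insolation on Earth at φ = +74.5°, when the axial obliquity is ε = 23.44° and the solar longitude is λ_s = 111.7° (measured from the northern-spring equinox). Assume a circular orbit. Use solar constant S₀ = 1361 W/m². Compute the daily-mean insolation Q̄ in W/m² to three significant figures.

Solar declination: sin δ = sin ε · sin λ_s = sin 23.44° × sin 111.7° = 0.36960, so δ = +21.691°.
cos H₀ = −tan(+74.5°) tan(+21.691°) = -1.4343 ≤ −1 ⇒ polar day, H₀ = π.
Bracket: H₀ sin φ sin δ + cos φ cos δ sin H₀ = 3.1416×0.96363×0.36960 + 0.26724×0.92919×0.00000 = 1.118905 + 0.000000 = 1.118905.
Q̄ = (S₀/π) × [bracket] = (1361/π) × 1.118905 = 484.7 W/m².

Q̄ ≈ 485 W/m²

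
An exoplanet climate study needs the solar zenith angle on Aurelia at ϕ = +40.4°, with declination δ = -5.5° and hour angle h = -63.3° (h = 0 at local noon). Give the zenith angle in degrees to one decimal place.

cos θ_z = sin ϕ sin δ + cos ϕ cos δ cos h = -0.062120 + 0.340598 = 0.278478.
θ_z = arccos(0.278478) = 73.8°.

θ_z = 73.8°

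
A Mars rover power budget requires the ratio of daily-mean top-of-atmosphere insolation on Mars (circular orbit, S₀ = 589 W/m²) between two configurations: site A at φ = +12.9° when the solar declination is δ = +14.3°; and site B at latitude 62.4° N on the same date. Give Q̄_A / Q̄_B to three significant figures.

Q̄_A / Q̄_B ≈ 1.22

— Configuration A (φ=+12.9°):
cos H₀ = −tan(+12.9°) tan(+14.300°) = -0.0584, H₀ = 1.6292 rad.
Bracket: H₀ sin φ sin δ + cos φ cos δ sin H₀ = 1.6292×0.22325×0.24700 + 0.97476×0.96902×0.99829 = 0.089839 + 0.942947 = 1.032786.
Q̄ = (S₀/π) × [bracket] = (589/π) × 1.032786 = 193.63 W/m².
— Configuration B (φ=+62.4°):
cos H₀ = −tan(+62.4°) tan(+14.300°) = -0.4876, H₀ = 2.0801 rad.
Bracket: H₀ sin φ sin δ + cos φ cos δ sin H₀ = 2.0801×0.88620×0.24700 + 0.46330×0.96902×0.87308 = 0.455316 + 0.391967 = 0.847283.
Q̄ = (S₀/π) × [bracket] = (589/π) × 0.847283 = 158.85 W/m².
Ratio Q̄_A / Q̄_B = 193.63 / 158.85 = 1.219.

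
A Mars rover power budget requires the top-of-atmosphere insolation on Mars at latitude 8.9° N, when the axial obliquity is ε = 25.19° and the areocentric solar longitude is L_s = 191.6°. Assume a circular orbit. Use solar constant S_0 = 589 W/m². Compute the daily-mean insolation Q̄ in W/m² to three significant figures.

Q̄ ≈ 181 W/m²

sin δ = sin 25.19° × sin 191.6° = -0.08558, so δ = -4.910°.
cos h₀ = −tan(+8.9°) tan(-4.910°) = 0.0135, h₀ = 1.5573 rad.
Bracket: h₀ sin ϕ sin δ + cos ϕ cos δ sin h₀ = 1.5573×0.15471×-0.08558 + 0.98796×0.99633×0.99991 = -0.020619 + 0.984246 = 0.963627.
Q̄ = (S_0/π) × [bracket] = (589/π) × 0.963627 = 180.7 W/m².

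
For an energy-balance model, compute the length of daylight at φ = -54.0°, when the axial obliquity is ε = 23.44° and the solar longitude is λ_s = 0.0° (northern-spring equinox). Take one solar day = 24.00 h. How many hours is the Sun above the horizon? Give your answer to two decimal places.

12.00 h

Solar declination: sin δ = sin ε · sin λ_s = sin 23.44° × sin 0.0° = 0.00000, so δ = +0.000°.
cos H₀ = −tan φ · tan δ = −tan(-54.0°) × tan(+0.000°) = 0.0000, so H₀ = 1.5708 rad = 90.00°.
Daylight = 2H₀/(2π) × 24.00 h = (1.5708/π) × 24.00 = 12.00 h.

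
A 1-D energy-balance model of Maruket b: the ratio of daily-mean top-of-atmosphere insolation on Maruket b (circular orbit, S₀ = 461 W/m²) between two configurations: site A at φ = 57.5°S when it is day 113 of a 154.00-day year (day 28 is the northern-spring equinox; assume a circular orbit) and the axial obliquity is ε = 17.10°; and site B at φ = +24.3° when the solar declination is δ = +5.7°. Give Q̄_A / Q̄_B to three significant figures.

— Configuration A (φ=-57.5°):
Solar longitude: λ_s = 360° × (113 − 28)/154.00 = 198.701°.
sin δ = sin 17.10° × sin 198.701° = -0.09428, so δ = -5.410°.
cos H₀ = −tan(-57.5°) tan(-5.410°) = -0.1487, H₀ = 1.7200 rad.
Bracket: H₀ sin φ sin δ + cos φ cos δ sin H₀ = 1.7200×-0.84339×-0.09428 + 0.53730×0.99555×0.98889 = 0.136765 + 0.528966 = 0.665731.
Q̄ = (S₀/π) × [bracket] = (461/π) × 0.665731 = 97.690 W/m².
— Configuration B (φ=+24.3°):
cos H₀ = −tan(+24.3°) tan(+5.700°) = -0.0451, H₀ = 1.6159 rad.
Bracket: H₀ sin φ sin δ + cos φ cos δ sin H₀ = 1.6159×0.41151×0.09932 + 0.91140×0.99506×0.99898 = 0.066044 + 0.905973 = 0.972017.
Q̄ = (S₀/π) × [bracket] = (461/π) × 0.972017 = 142.63 W/m².
Ratio Q̄_A / Q̄_B = 97.690 / 142.63 = 0.6849.

Q̄_A / Q̄_B ≈ 0.685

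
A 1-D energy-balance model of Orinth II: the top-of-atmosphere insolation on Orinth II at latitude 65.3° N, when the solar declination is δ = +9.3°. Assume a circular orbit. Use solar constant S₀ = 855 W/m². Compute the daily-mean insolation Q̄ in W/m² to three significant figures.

Q̄ ≈ 182 W/m²

cos H₀ = −tan(+65.3°) tan(+9.300°) = -0.3560, H₀ = 1.9348 rad.
Bracket: H₀ sin φ sin δ + cos φ cos δ sin H₀ = 1.9348×0.90851×0.16160 + 0.41787×0.98686×0.93447 = 0.284058 + 0.385356 = 0.669414.
Q̄ = (S₀/π) × [bracket] = (855/π) × 0.669414 = 182.2 W/m².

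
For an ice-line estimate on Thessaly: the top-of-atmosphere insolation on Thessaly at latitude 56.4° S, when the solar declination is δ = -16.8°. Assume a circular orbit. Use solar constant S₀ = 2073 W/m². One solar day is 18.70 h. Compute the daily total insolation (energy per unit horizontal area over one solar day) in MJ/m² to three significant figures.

42.8 MJ/m²

cos H₀ = −tan(-56.4°) tan(-16.800°) = -0.4544, H₀ = 2.0425 rad.
Bracket: H₀ sin φ sin δ + cos φ cos δ sin H₀ = 2.0425×-0.83292×-0.28903 + 0.55339×0.95732×0.89079 = 0.491709 + 0.471915 = 0.963624.
Q̄ = (S₀/π) × [bracket] = (2073/π) × 0.963624 = 635.85 W/m².
Daily total = Q̄ × 18.70 h × 3600 s/h = 635.85 × 18.70 × 3600 / 10⁶ = 42.81 MJ/m².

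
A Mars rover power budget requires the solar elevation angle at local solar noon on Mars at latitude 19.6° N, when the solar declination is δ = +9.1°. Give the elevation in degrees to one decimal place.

79.5°

At local noon the hour angle is zero, so the zenith angle equals |φ − δ| = |+19.6° − (+9.100°)| = 10.500°.
Elevation = 90° − 10.500° = 79.5°.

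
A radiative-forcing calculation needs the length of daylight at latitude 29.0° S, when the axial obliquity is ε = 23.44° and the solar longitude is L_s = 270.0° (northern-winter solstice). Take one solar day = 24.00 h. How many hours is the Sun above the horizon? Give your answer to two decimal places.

13.85 h

Solar declination: sin δ = sin ε · sin L_s = sin 23.44° × sin 270.0° = -0.39779, so δ = -23.440°.
cos h₀ = −tan ϕ · tan δ = −tan(-29.0°) × tan(-23.440°) = -0.2403, so h₀ = 1.8135 rad = 103.91°.
Daylight = 2h₀/(2π) × 24.00 h = (1.8135/π) × 24.00 = 13.85 h.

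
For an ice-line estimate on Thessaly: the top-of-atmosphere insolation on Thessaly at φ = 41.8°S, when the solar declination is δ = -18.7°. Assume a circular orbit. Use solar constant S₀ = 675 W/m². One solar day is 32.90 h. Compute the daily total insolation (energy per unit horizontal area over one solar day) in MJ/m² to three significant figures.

27.3 MJ/m²

cos H₀ = −tan(-41.8°) tan(-18.700°) = -0.3026, H₀ = 1.8783 rad.
Bracket: H₀ sin φ sin δ + cos φ cos δ sin H₀ = 1.8783×-0.66653×-0.32061 + 0.74548×0.94721×0.95311 = 0.401386 + 0.673016 = 1.074402.
Q̄ = (S₀/π) × [bracket] = (675/π) × 1.074402 = 230.85 W/m².
Daily total = Q̄ × 32.90 h × 3600 s/h = 230.85 × 32.90 × 3600 / 10⁶ = 27.34 MJ/m².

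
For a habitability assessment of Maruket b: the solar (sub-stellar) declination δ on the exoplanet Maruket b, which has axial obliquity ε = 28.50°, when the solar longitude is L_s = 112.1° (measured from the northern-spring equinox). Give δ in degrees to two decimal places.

δ = +26.24°

sin δ = sin ε · sin L_s = sin 28.50° × sin 112.1° = 0.442101.
δ = arcsin(0.442101) = +26.24°.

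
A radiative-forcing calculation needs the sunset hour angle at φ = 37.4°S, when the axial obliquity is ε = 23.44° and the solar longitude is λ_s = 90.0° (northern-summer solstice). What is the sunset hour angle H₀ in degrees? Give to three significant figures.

Solar declination: sin δ = sin ε · sin λ_s = sin 23.44° × sin 90.0° = 0.39779, so δ = +23.440°.
cos H₀ = −tan φ · tan δ = −tan(-37.4°) × tan(+23.440°) = 0.3315, so H₀ = 1.2329 rad = 70.64°.

H₀ = 70.6°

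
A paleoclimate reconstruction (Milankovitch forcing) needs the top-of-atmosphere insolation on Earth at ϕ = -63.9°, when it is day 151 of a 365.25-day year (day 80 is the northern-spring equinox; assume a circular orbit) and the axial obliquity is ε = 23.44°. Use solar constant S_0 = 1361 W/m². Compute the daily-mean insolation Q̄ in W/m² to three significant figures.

Solar longitude: L_s = 360° × (151 − 80)/365.25 = 69.979°.
sin δ = sin 23.44° × sin 69.979° = 0.37375, so δ = +21.947°.
cos h₀ = −tan(-63.9°) tan(+21.947°) = 0.8225, h₀ = 0.6050 rad.
Bracket: h₀ sin ϕ sin δ + cos ϕ cos δ sin h₀ = 0.6050×-0.89803×0.37375 + 0.43994×0.92753×0.56872 = -0.203061 + 0.232070 = 0.029009.
Q̄ = (S_0/π) × [bracket] = (1361/π) × 0.029009 = 12.57 W/m².

Q̄ ≈ 12.6 W/m²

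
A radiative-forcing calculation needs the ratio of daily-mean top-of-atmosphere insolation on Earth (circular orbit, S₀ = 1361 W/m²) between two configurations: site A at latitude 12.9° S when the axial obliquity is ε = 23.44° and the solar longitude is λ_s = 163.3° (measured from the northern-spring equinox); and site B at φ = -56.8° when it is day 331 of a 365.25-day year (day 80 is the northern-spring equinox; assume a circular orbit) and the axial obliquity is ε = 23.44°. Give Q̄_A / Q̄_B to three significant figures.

Q̄_A / Q̄_B ≈ 0.854

— Configuration A (φ=-12.9°):
Solar declination: sin δ = sin ε · sin λ_s = sin 23.44° × sin 163.3° = 0.11431, so δ = +6.564°.
cos H₀ = −tan(-12.9°) tan(+6.564°) = 0.0264, H₀ = 1.5444 rad.
Bracket: H₀ sin φ sin δ + cos φ cos δ sin H₀ = 1.5444×-0.22325×0.11431 + 0.97476×0.99345×0.99965 = -0.039413 + 0.968036 = 0.928623.
Q̄ = (S₀/π) × [bracket] = (1361/π) × 0.928623 = 402.30 W/m².
— Configuration B (φ=-56.8°):
Solar longitude: λ_s = 360° × (331 − 80)/365.25 = 247.392°.
sin δ = sin 23.44° × sin 247.392° = -0.36722, so δ = -21.544°.
cos H₀ = −tan(-56.8°) tan(-21.544°) = -0.6033, H₀ = 2.2185 rad.
Bracket: H₀ sin φ sin δ + cos φ cos δ sin H₀ = 2.2185×-0.83676×-0.36722 + 0.54756×0.93013×0.79749 = 0.681690 + 0.406163 = 1.087853.
Q̄ = (S₀/π) × [bracket] = (1361/π) × 1.087853 = 471.28 W/m².
Ratio Q̄_A / Q̄_B = 402.30 / 471.28 = 0.8536.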